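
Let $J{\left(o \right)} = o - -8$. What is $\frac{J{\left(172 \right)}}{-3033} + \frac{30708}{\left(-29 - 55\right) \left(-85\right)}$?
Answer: $\frac{850483}{200515} \approx 4.2415$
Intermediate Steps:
$J{\left(o \right)} = 8 + o$ ($J{\left(o \right)} = o + 8 = 8 + o$)
$\frac{J{\left(172 \right)}}{-3033} + \frac{30708}{\left(-29 - 55\right) \left(-85\right)} = \frac{8 + 172}{-3033} + \frac{30708}{\left(-29 - 55\right) \left(-85\right)} = 180 \left(- \frac{1}{3033}\right) + \frac{30708}{\left(-84\right) \left(-85\right)} = - \frac{20}{337} + \frac{30708}{7140} = - \frac{20}{337} + 30708 \cdot \frac{1}{7140} = - \frac{20}{337} + \frac{2559}{595} = \frac{850483}{200515}$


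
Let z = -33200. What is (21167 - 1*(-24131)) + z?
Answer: 12098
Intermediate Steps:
(21167 - 1*(-24131)) + z = (21167 - 1*(-24131)) - 33200 = (21167 + 24131) - 33200 = 45298 - 33200 = 12098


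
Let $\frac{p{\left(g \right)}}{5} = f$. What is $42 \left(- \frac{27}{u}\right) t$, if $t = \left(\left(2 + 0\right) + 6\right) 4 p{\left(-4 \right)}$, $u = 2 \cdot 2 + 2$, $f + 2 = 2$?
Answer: $0$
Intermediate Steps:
$f = 0$ ($f = -2 + 2 = 0$)
$u = 6$ ($u = 4 + 2 = 6$)
$p{\left(g \right)} = 0$ ($p{\left(g \right)} = 5 \cdot 0 = 0$)
$t = 0$ ($t = \left(\left(2 + 0\right) + 6\right) 4 \cdot 0 = \left(2 + 6\right) 4 \cdot 0 = 8 \cdot 4 \cdot 0 = 32 \cdot 0 = 0$)
$42 \left(- \frac{27}{u}\right) t = 42 \left(- \frac{27}{6}\right) 0 = 42 \left(\left(-27\right) \frac{1}{6}\right) 0 = 42 \left(- \frac{9}{2}\right) 0 = \left(-189\right) 0 = 0$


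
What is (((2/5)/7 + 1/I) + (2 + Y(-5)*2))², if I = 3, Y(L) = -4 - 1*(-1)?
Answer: 143641/11025 ≈ 13.029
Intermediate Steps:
Y(L) = -3 (Y(L) = -4 + 1 = -3)
(((2/5)/7 + 1/I) + (2 + Y(-5)*2))² = (((2/5)/7 + 1/3) + (2 - 3*2))² = (((2*(⅕))*(⅐) + 1*(⅓)) + (2 - 6))² = (((⅖)*(⅐) + ⅓) - 4)² = ((2/35 + ⅓) - 4)² = (41/105 - 4)² = (-379/105)² = 143641/11025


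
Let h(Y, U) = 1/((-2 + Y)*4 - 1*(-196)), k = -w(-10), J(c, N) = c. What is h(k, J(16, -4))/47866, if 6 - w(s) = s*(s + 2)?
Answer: 1/23167144 ≈ 4.3165e-8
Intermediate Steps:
w(s) = 6 - s*(2 + s) (w(s) = 6 - s*(s + 2) = 6 - s*(2 + s))
k = 74 (k = -(6 - 1*(-10)² - 2*(-10)) = -(6 - 1*100 + 20) = -(6 - 100 + 20) = -1*(-74) = 74)
h(Y, U) = 1/(188 + 4*Y) (h(Y, U) = 1/((-8 + 4*Y) + 196) = 1/(188 + 4*Y))
h(k, J(16, -4))/47866 = (1/(4*(47 + 74)))/47866 = ((¼)/121)*(1/47866) = ((¼)*(1/121))*(1/47866) = (1/484)*(1/47866) = 1/23167144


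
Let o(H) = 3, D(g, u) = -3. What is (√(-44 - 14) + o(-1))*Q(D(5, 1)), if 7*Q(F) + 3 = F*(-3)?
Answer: 18/7 + 6*I*√58/7 ≈ 2.5714 + 6.5278*I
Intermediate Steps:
Q(F) = -3/7 - 3*F/7 (Q(F) = -3/7 + (F*(-3))/7 = -3/7 + (-3*F)/7 = -3/7 - 3*F/7)
(√(-44 - 14) + o(-1))*Q(D(5, 1)) = (√(-44 - 14) + 3)*(-3/7 - 3/7*(-3)) = (√(-58) + 3)*(-3/7 + 9/7) = (I*√58 + 3)*(6/7) = (3 + I*√58)*(6/7) = 18/7 + 6*I*√58/7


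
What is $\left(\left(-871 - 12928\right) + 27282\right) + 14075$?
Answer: $27558$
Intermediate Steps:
$\left(\left(-871 - 12928\right) + 27282\right) + 14075 = \left(-13799 + 27282\right) + 14075 = 13483 + 14075 = 27558$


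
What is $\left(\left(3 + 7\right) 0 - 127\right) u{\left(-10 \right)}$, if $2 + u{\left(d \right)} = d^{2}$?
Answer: $-12446$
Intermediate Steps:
$u{\left(d \right)} = -2 + d^{2}$
$\left(\left(3 + 7\right) 0 - 127\right) u{\left(-10 \right)} = \left(\left(3 + 7\right) 0 - 127\right) \left(-2 + \left(-10\right)^{2}\right) = \left(10 \cdot 0 - 127\right) \left(-2 + 100\right) = \left(0 - 127\right) 98 = \left(-127\right) 98 = -12446$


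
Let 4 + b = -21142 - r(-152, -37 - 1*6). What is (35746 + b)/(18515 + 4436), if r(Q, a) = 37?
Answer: 14563/22951 ≈ 0.63453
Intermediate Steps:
b = -21183 (b = -4 + (-21142 - 1*37) = -4 + (-21142 - 37) = -4 - 21179 = -21183)
(35746 + b)/(18515 + 4436) = (35746 - 21183)/(18515 + 4436) = 14563/22951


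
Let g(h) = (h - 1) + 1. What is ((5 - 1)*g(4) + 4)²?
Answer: 400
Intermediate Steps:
g(h) = h (g(h) = (-1 + h) + 1 = h)
((5 - 1)*g(4) + 4)² = ((5 - 1)*4 + 4)² = (4*4 + 4)² = (16 + 4)² = 20² = 400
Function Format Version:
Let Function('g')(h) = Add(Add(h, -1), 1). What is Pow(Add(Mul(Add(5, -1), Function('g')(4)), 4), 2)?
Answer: 400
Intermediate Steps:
Function('g')(h) = h (Function('g')(h) = Add(Add(-1, h), 1) = h)
Pow(Add(Mul(Add(5, -1), Function('g')(4)), 4), 2) = Pow(Add(Mul(Add(5, -1), 4), 4), 2) = Pow(Add(Mul(4, 4), 4), 2) = Pow(Add(16, 4), 2) = Pow(20, 2) = 400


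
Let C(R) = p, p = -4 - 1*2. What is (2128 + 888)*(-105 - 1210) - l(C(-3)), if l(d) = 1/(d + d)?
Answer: -47592479/12 ≈ -3.9660e+6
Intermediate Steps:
p = -6 (p = -4 - 2 = -6)
C(R) = -6
l(d) = 1/(2*d)
(2128 + 888)*(-105 - 1210) - l(C(-3)) = (2128 + 888)*(-105 - 1210) - 1/(2*(-6)) = 3016*(-1315) - (-1)/(2*6) = -3966040 - 1*(-1/12) = -3966040 + 1/12 = -47592479/12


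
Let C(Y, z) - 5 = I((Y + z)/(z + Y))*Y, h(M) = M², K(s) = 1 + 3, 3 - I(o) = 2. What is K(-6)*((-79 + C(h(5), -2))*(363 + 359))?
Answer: -141512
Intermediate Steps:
I(o) = 1 (I(o) = 3 - 1*2 = 3 - 2 = 1)
K(s) = 4
C(Y, z) = 5 + Y (C(Y, z) = 5 + 1*Y = 5 + Y)
K(-6)*((-79 + C(h(5), -2))*(363 + 359)) = 4*((-79 + (5 + 5²))*(363 + 359)) = 4*((-79 + (5 + 25))*722) = 4*((-79 + 30)*722) = 4*(-49*722) = 4*(-35378) = -141512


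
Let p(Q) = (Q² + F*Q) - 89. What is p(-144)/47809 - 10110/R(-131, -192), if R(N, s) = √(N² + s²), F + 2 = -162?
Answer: 44263/47809 - 2022*√2161/2161 ≈ -42.571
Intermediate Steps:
F = -164 (F = -2 - 162 = -164)
p(Q) = -89 + Q² - 164*Q (p(Q) = (Q² - 164*Q) - 89 = -89 + Q² - 164*Q)
p(-144)/47809 - 10110/R(-131, -192) = (-89 + (-144)² - 164*(-144))/47809 - 10110/√((-131)² + (-192)²) = (-89 + 20736 + 23616)*(1/47809) - 10110/√(17161 + 36864) = 44263*(1/47809) - 10110*√2161/10805 = 44263/47809 - 10110*√2161/10805 = 44263/47809 - 2022*√2161/2161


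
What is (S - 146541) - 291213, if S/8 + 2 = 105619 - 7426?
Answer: 347774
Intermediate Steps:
S = 785528 (S = -16 + 8*(105619 - 7426) = -16 + 8*98193 = -16 + 785544 = 785528)
(S - 146541) - 291213 = (785528 - 146541) - 291213 = 638987 - 291213 = 347774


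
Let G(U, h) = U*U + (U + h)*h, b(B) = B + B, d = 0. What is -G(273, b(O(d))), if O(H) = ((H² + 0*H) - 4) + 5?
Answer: -75079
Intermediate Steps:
O(H) = 1 + H² (O(H) = ((H² + 0) - 4) + 5 = (H² - 4) + 5 = (-4 + H²) + 5 = 1 + H²)
b(B) = 2*B
G(U, h) = U² + h*(U + h)
-G(273, b(O(d))) = -(273² + (2*(1 + 0²))² + 273*(2*(1 + 0²))) = -(74529 + (2*(1 + 0))² + 273*(2*(1 + 0))) = -(74529 + (2*1)² + 273*(2*1)) = -(74529 + 2² + 273*2) = -(74529 + 4 + 546) = -1*75079 = -75079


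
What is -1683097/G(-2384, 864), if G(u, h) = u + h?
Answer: 1683097/1520 ≈ 1107.3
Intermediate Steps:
G(u, h) = h + u
-1683097/G(-2384, 864) = -1683097/(864 - 2384) = -1683097/(-1520) = -1683097*(-1/1520) = 1683097/1520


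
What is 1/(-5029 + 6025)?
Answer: 1/996 ≈ 0.0010040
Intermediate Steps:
1/(-5029 + 6025) = 1/996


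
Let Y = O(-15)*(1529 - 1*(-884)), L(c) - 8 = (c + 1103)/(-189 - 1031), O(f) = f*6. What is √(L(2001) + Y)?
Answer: I*√20201731730/305 ≈ 466.01*I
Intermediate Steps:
O(f) = 6*f
L(c) = 8657/1220 - c/1220 (L(c) = 8 + (c + 1103)/(-189 - 1031) = 8 + (1103 + c)/(-1220) = 8 + (1103 + c)*(-1/1220) = 8 + (-1103/1220 - c/1220) = 8657/1220 - c/1220)
Y = -217170 (Y = (6*(-15))*(1529 - 1*(-884)) = -90*(1529 + 884) = -90*2413 = -217170)
√(L(2001) + Y) = √((8657/1220 - 1/1220*2001) - 217170) = √((8657/1220 - 2001/1220) - 217170) = √(1664/305 - 217170) = √(-66235186/305) = I*√20201731730/305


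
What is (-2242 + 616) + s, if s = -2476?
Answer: -4102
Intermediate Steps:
(-2242 + 616) + s = (-2242 + 616) - 2476 = -1626 - 2476 = -4102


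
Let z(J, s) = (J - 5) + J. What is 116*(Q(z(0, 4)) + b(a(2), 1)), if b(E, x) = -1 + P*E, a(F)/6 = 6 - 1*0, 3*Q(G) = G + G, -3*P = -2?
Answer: 6844/3 ≈ 2281.3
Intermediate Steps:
P = ⅔ (P = -⅓*(-2) = ⅔ ≈ 0.66667)
z(J, s) = -5 + 2*J (z(J, s) = (-5 + J) + J = -5 + 2*J)
Q(G) = 2*G/3 (Q(G) = (G + G)/3 = (2*G)/3 = 2*G/3)
a(F) = 36 (a(F) = 6*(6 - 1*0) = 6*(6 + 0) = 6*6 = 36)
b(E, x) = -1 + 2*E/3
116*(Q(z(0, 4)) + b(a(2), 1)) = 116*(2*(-5 + 2*0)/3 + (-1 + (⅔)*36)) = 116*(2*(-5 + 0)/3 + (-1 + 24)) = 116*((⅔)*(-5) + 23) = 116*(-10/3 + 23) = 116*(59/3) = 6844/3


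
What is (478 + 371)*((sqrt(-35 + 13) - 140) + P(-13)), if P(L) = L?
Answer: -129897 + 849*I*sqrt(22) ≈ -1.299e+5 + 3982.2*I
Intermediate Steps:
(478 + 371)*((sqrt(-35 + 13) - 140) + P(-13)) = (478 + 371)*((sqrt(-35 + 13) - 140) - 13) = 849*((sqrt(-22) - 140) - 13) = 849*((I*sqrt(22) - 140) - 13) = 849*((-140 + I*sqrt(22)) - 13) = 849*(-153 + I*sqrt(22)) = -129897 + 849*I*sqrt(22)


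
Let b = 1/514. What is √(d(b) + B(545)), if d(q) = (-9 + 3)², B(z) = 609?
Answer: √645 ≈ 25.397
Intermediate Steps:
b = 1/514 ≈ 0.0019455
d(q) = 36 (d(q) = (-6)² = 36)
√(d(b) + B(545)) = √(36 + 609) = √645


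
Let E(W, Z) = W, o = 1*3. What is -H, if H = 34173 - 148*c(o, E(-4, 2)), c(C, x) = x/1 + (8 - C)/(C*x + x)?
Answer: -139245/4 ≈ -34811.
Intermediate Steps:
o = 3
c(C, x) = x + (8 - C)/(x + C*x) (c(C, x) = x*1 + (8 - C)/(x + C*x) = x + (8 - C)/(x + C*x))
H = 139245/4 (H = 34173 - 148*(8 + (-4)**2 - 1*3 + 3*(-4)**2)/((-4)*(1 + 3)) = 34173 - 148*(-1/4*(8 + 16 - 3 + 3*16)/4) = 34173 - 148*(-1/4*1/4*(8 + 16 - 3 + 48)) = 34173 - 148*(-1/4*1/4*69) = 34173 - 148*(-69)/16 = 34173 - 1*(-2553/4) = 34173 + 2553/4 = 139245/4 ≈ 34811.)
-H = -1*139245/4 = -139245/4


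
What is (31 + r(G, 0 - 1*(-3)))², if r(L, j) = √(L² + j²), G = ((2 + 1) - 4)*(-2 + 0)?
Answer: (31 + √13)² ≈ 1197.5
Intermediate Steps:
G = 2 (G = (3 - 4)*(-2) = -1*(-2) = 2)
(31 + r(G, 0 - 1*(-3)))² = (31 + √(2² + (0 - 1*(-3))²))² = (31 + √(4 + (0 + 3)²))² = (31 + √(4 + 3²))² = (31 + √(4 + 9))² = (31 + √13)²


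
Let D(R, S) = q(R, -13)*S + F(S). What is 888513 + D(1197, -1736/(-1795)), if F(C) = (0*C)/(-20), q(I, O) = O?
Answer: 1594858267/1795 ≈ 8.8850e+5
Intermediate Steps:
F(C) = 0 (F(C) = 0*(-1/20) = 0)
D(R, S) = -13*S (D(R, S) = -13*S + 0 = -13*S)
888513 + D(1197, -1736/(-1795)) = 888513 - (-22568)/(-1795) = 888513 - (-22568)*(-1)/1795 = 888513 - 13*1736/1795 = 888513 - 22568/1795 = 1594858267/1795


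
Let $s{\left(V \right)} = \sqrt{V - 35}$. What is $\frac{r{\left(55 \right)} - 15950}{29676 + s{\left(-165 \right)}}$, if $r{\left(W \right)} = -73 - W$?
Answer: $- \frac{59641341}{110083147} + \frac{40195 i \sqrt{2}}{220166294} \approx -0.54178 + 0.00025819 i$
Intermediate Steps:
$s{\left(V \right)} = \sqrt{-35 + V}$
$\frac{r{\left(55 \right)} - 15950}{29676 + s{\left(-165 \right)}} = \frac{\left(-73 - 55\right) - 15950}{29676 + \sqrt{-35 - 165}} = \frac{\left(-73 - 55\right) - 15950}{29676 + \sqrt{-200}} = \frac{-128 - 15950}{29676 + 10 i \sqrt{2}} = - \frac{16078}{29676 + 10 i \sqrt{2}}$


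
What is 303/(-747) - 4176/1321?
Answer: -1173245/328929 ≈ -3.5669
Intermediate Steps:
303/(-747) - 4176/1321 = 303*(-1/747) - 4176*1/1321 = -101/249 - 4176/1321 = -1173245/328929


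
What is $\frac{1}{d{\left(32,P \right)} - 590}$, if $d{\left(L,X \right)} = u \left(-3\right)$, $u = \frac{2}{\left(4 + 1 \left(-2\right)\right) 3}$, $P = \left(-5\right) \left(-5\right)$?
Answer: $- \frac{1}{591} \approx -0.001692$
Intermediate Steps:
$P = 25$
$u = \frac{1}{3}$ ($u = \frac{2}{\left(4 - 2\right) 3} = \frac{2}{2 \cdot 3} = \frac{2}{6} = 2 \cdot \frac{1}{6} = \frac{1}{3} \approx 0.33333$)
$d{\left(L,X \right)} = -1$ ($d{\left(L,X \right)} = \frac{1}{3} \left(-3\right) = -1$)
$\frac{1}{d{\left(32,P \right)} - 590} = \frac{1}{-1 - 590} = \frac{1}{-591} = - \frac{1}{591}$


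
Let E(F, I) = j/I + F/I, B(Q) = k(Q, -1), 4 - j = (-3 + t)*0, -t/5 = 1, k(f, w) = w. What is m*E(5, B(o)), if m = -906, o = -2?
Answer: 8154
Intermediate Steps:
t = -5 (t = -5*1 = -5)
j = 4 (j = 4 - (-3 - 5)*0 = 4 - (-8)*0 = 4 - 1*0 = 4 + 0 = 4)
B(Q) = -1
E(F, I) = 4/I + F/I
m*E(5, B(o)) = -906*(4 + 5)/(-1) = -(-906)*9 = -906*(-9) = 8154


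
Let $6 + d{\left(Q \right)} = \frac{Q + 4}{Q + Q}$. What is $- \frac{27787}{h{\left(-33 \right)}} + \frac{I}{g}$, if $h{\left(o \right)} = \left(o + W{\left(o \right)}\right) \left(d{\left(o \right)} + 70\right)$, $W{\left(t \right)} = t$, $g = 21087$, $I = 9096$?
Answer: $\frac{208209919}{29894337} \approx 6.9649$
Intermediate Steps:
$d{\left(Q \right)} = -6 + \frac{4 + Q}{2 Q}$ ($d{\left(Q \right)} = -6 + \frac{Q + 4}{Q + Q} = -6 + \frac{4 + Q}{2 Q}$)
$h{\left(o \right)} = 2 o \left(\frac{129}{2} + \frac{2}{o}\right)$ ($h{\left(o \right)} = \left(o + o\right) \left(\left(- \frac{11}{2} + \frac{2}{o}\right) + 70\right) = 2 o \left(\frac{129}{2} + \frac{2}{o}\right)$)
$- \frac{27787}{h{\left(-33 \right)}} + \frac{I}{g} = - \frac{27787}{4 + 129 \left(-33\right)} + \frac{9096}{21087} = - \frac{27787}{4 - 4257} + 9096 \cdot \frac{1}{21087} = - \frac{27787}{-4253} + \frac{3032}{7029} = \left(-27787\right) \left(- \frac{1}{4253}\right) + \frac{3032}{7029} = \frac{27787}{4253} + \frac{3032}{7029} = \frac{208209919}{29894337}$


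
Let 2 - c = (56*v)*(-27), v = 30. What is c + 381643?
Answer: 427005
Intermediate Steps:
c = 45362 (c = 2 - 56*30*(-27) = 2 - 1680*(-27) = 2 - 1*(-45360) = 2 + 45360 = 45362)
c + 381643 = 45362 + 381643 = 427005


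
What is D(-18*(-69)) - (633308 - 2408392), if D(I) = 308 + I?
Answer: 1776634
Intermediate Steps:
D(-18*(-69)) - (633308 - 2408392) = (308 - 18*(-69)) - (633308 - 2408392) = (308 + 1242) - 1*(-1775084) = 1550 + 1775084 = 1776634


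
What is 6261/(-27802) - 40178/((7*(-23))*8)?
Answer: 277241147/8952244 ≈ 30.969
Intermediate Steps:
6261/(-27802) - 40178/((7*(-23))*8) = 6261*(-1/27802) - 40178/((-161*8)) = -6261/27802 - 40178/(-1288) = -6261/27802 - 40178*(-1/1288) = -6261/27802 + 20089/644 = 277241147/8952244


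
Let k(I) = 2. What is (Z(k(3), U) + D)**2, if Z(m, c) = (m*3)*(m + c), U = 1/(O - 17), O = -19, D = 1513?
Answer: 83704201/36 ≈ 2.3251e+6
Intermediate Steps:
U = -1/36 (U = 1/(-19 - 17) = 1/(-36) = -1/36 ≈ -0.027778)
Z(m, c) = 3*m*(c + m) (Z(m, c) = (3*m)*(c + m) = 3*m*(c + m))
(Z(k(3), U) + D)**2 = (3*2*(-1/36 + 2) + 1513)**2 = (3*2*(71/36) + 1513)**2 = (71/6 + 1513)**2 = (9149/6)**2 = 83704201/36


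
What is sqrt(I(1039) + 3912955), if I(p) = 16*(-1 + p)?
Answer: sqrt(3929563) ≈ 1982.3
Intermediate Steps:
I(p) = -16 + 16*p
sqrt(I(1039) + 3912955) = sqrt((-16 + 16*1039) + 3912955) = sqrt((-16 + 16624) + 3912955) = sqrt(16608 + 3912955) = sqrt(3929563)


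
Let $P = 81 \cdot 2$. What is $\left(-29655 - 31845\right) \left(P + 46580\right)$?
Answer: $-2874633000$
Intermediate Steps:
$P = 162$
$\left(-29655 - 31845\right) \left(P + 46580\right) = \left(-29655 - 31845\right) \left(162 + 46580\right) = \left(-61500\right) 46742 = -2874633000$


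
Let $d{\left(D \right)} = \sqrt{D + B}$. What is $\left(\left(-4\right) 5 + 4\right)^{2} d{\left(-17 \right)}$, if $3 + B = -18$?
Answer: $256 i \sqrt{38} \approx 1578.1 i$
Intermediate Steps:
$B = -21$ ($B = -3 - 18 = -21$)
$d{\left(D \right)} = \sqrt{-21 + D}$ ($d{\left(D \right)} = \sqrt{D - 21} = \sqrt{-21 + D}$)
$\left(\left(-4\right) 5 + 4\right)^{2} d{\left(-17 \right)} = \left(\left(-4\right) 5 + 4\right)^{2} \sqrt{-21 - 17} = \left(-20 + 4\right)^{2} \sqrt{-38} = \left(-16\right)^{2} i \sqrt{38} = 256 i \sqrt{38}$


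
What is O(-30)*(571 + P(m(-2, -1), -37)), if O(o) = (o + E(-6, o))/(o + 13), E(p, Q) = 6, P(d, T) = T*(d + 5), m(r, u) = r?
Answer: 11040/17 ≈ 649.41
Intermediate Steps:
P(d, T) = T*(5 + d)
O(o) = (6 + o)/(13 + o) (O(o) = (o + 6)/(o + 13) = (6 + o)/(13 + o))
O(-30)*(571 + P(m(-2, -1), -37)) = ((6 - 30)/(13 - 30))*(571 - 37*(5 - 2)) = (-24/(-17))*(571 - 37*3) = (-1/17*(-24))*(571 - 111) = (24/17)*460 = 11040/17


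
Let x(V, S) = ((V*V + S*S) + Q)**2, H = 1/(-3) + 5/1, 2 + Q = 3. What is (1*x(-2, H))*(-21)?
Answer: -406567/27 ≈ -15058.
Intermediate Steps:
Q = 1 (Q = -2 + 3 = 1)
H = 14/3 (H = 1*(-1/3) + 5*1 = -1/3 + 5 = 14/3 ≈ 4.6667)
x(V, S) = (1 + S**2 + V**2)**2 (x(V, S) = ((V*V + S*S) + 1)**2 = ((V**2 + S**2) + 1)**2 = ((S**2 + V**2) + 1)**2 = (1 + S**2 + V**2)**2)
(1*x(-2, H))*(-21) = (1*(1 + (14/3)**2 + (-2)**2)**2)*(-21) = (1*(1 + 196/9 + 4)**2)*(-21) = (1*(241/9)**2)*(-21) = (1*(58081/81))*(-21) = (58081/81)*(-21) = -406567/27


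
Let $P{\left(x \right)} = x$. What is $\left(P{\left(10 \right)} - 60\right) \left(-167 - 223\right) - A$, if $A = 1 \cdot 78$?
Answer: $19422$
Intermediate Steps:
$A = 78$
$\left(P{\left(10 \right)} - 60\right) \left(-167 - 223\right) - A = \left(10 - 60\right) \left(-167 - 223\right) - 78 = \left(-50\right) \left(-390\right) - 78 = 19500 - 78 = 19422$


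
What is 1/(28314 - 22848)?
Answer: 1/5466 ≈ 0.00018295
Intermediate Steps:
1/(28314 - 22848) = 1/5466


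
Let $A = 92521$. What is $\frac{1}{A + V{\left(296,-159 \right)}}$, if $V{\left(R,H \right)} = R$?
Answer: $\frac{1}{92817} \approx 1.0774 \cdot 10^{-5}$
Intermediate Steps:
$\frac{1}{A + V{\left(296,-159 \right)}} = \frac{1}{92521 + 296} = \frac{1}{92817}$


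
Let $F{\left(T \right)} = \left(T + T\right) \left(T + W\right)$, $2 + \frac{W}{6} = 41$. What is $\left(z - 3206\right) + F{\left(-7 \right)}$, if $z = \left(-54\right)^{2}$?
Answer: $-3468$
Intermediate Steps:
$W = 234$ ($W = -12 + 6 \cdot 41 = -12 + 246 = 234$)
$z = 2916$
$F{\left(T \right)} = 2 T \left(234 + T\right)$ ($F{\left(T \right)} = \left(T + T\right) \left(T + 234\right) = 2 T \left(234 + T\right)$)
$\left(z - 3206\right) + F{\left(-7 \right)} = \left(2916 - 3206\right) + 2 \left(-7\right) \left(234 - 7\right) = -290 + 2 \left(-7\right) 227 = -290 - 3178 = -3468$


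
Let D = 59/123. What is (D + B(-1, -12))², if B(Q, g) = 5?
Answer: 454276/15129 ≈ 30.027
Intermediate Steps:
D = 59/123 (D = 59*(1/123) = 59/123 ≈ 0.47967)
(D + B(-1, -12))² = (59/123 + 5)² = (674/123)² = 454276/15129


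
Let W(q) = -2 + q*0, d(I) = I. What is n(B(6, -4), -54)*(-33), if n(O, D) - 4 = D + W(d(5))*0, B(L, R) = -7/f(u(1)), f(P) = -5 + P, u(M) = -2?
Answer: 1650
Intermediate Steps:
B(L, R) = 1 (B(L, R) = -7/(-5 - 2) = -7/(-7) = -7*(-⅐) = 1)
W(q) = -2 (W(q) = -2 + 0 = -2)
n(O, D) = 4 + D (n(O, D) = 4 + (D - 2*0) = 4 + (D + 0) = 4 + D)
n(B(6, -4), -54)*(-33) = (4 - 54)*(-33) = -50*(-33) = 1650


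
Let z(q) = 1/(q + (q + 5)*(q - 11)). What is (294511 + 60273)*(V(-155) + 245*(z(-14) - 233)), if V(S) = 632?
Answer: -4225952140992/211 ≈ -2.0028e+10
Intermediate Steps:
z(q) = 1/(q + (-11 + q)*(5 + q)) (z(q) = 1/(q + (5 + q)*(-11 + q)) = 1/(q + (-11 + q)*(5 + q)))
(294511 + 60273)*(V(-155) + 245*(z(-14) - 233)) = (294511 + 60273)*(632 + 245*(1/(-55 + (-14)**2 - 5*(-14)) - 233)) = 354784*(632 + 245*(1/(-55 + 196 + 70) - 233)) = 354784*(632 + 245*(1/211 - 233)) = 354784*(632 + 245*(-49162/211)) = 354784*(632 - 12044690/211) = 354784*(-11911338/211) = -4225952140992/211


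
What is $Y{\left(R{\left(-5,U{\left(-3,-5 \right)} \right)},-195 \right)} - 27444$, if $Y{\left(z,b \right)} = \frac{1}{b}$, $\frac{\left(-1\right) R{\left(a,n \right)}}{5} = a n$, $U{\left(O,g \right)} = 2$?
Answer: $- \frac{5351581}{195} \approx -27444.0$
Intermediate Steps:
$R{\left(a,n \right)} = - 5 a n$
$Y{\left(R{\left(-5,U{\left(-3,-5 \right)} \right)},-195 \right)} - 27444 = \frac{1}{-195} - 27444 = - \frac{1}{195} - 27444 = - \frac{5351581}{195}$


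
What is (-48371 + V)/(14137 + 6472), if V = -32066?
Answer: -80437/20609 ≈ -3.9030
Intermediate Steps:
(-48371 + V)/(14137 + 6472) = (-48371 - 32066)/(14137 + 6472) = -80437/20609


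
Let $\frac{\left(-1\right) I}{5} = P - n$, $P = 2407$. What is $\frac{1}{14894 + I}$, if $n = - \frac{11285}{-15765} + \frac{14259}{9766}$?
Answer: $\frac{30792198}{88369896527} \approx 0.00034845$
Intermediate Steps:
$n = \frac{67000489}{30792198}$ ($n = \left(-11285\right) \left(- \frac{1}{15765}\right) + 14259 \cdot \frac{1}{9766} = \frac{2257}{3153} + \frac{14259}{9766} = \frac{67000489}{30792198} \approx 2.1759$)
$I = - \frac{370249100485}{30792198}$ ($I = - 5 \left(2407 - \frac{67000489}{30792198}\right) = \left(-5\right) \frac{74049820097}{30792198} = - \frac{370249100485}{30792198} \approx -12024.0$)
$\frac{1}{14894 + I} = \frac{1}{14894 - \frac{370249100485}{30792198}} = \frac{1}{\frac{88369896527}{30792198}} = \frac{30792198}{88369896527}$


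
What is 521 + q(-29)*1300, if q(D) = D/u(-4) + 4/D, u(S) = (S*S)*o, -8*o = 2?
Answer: 283234/29 ≈ 9766.7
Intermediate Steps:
o = -¼ (o = -⅛*2 = -¼ ≈ -0.25000)
u(S) = -S²/4 (u(S) = (S*S)*(-¼) = S²*(-¼) = -S²/4)
q(D) = 4/D - D/4 (q(D) = D/((-¼*(-4)²)) + 4/D = D/((-¼*16)) + 4/D = D/(-4) + 4/D = D*(-¼) + 4/D = -D/4 + 4/D = 4/D - D/4)
521 + q(-29)*1300 = 521 + (4/(-29) - ¼*(-29))*1300 = 521 + (4*(-1/29) + 29/4)*1300 = 521 + (-4/29 + 29/4)*1300 = 521 + (825/116)*1300 = 521 + 268125/29 = 283234/29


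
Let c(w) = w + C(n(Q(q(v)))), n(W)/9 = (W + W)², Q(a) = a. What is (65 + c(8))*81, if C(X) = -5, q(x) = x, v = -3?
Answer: 5508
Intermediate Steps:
n(W) = 36*W² (n(W) = 9*(W + W)² = 9*(2*W)² = 9*(4*W²) = 36*W²)
c(w) = -5 + w (c(w) = w - 5 = -5 + w)
(65 + c(8))*81 = (65 + (-5 + 8))*81 = (65 + 3)*81 = 68*81 = 5508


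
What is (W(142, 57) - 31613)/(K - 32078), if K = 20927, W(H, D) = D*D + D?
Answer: 28307/11151 ≈ 2.5385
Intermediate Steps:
W(H, D) = D + D**2 (W(H, D) = D**2 + D = D + D**2)
(W(142, 57) - 31613)/(K - 32078) = (57*(1 + 57) - 31613)/(20927 - 32078) = (57*58 - 31613)/(-11151) = (3306 - 31613)*(-1/11151) = -28307*(-1/11151) = 28307/11151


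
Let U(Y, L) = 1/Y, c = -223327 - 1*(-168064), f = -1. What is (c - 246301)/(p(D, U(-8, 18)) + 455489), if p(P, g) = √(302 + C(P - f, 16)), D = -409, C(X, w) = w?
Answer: -137359084796/207470228803 + 301564*√318/207470228803 ≈ -0.66204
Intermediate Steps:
c = -55263 (c = -223327 + 168064 = -55263)
p(P, g) = √318 (p(P, g) = √(302 + 16) = √318)
(c - 246301)/(p(D, U(-8, 18)) + 455489) = (-55263 - 246301)/(√318 + 455489) = -301564/(455489 + √318)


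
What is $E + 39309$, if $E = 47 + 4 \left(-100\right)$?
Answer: $38956$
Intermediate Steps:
$E = -353$ ($E = 47 - 400 = -353$)
$E + 39309 = -353 + 39309 = 38956$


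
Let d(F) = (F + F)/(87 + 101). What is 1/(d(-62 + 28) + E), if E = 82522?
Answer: 47/3878517 ≈ 1.2118e-5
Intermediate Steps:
d(F) = F/94 (d(F) = (2*F)/188 = (2*F)*(1/188) = F/94)
1/(d(-62 + 28) + E) = 1/((-62 + 28)/94 + 82522) = 1/((1/94)*(-34) + 82522) = 1/(-17/47 + 82522) = 1/(3878517/47) = 47/3878517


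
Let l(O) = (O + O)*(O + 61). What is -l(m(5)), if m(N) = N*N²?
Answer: -46500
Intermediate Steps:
m(N) = N³
l(O) = 2*O*(61 + O) (l(O) = (2*O)*(61 + O) = 2*O*(61 + O))
-l(m(5)) = -2*5³*(61 + 5³) = -2*125*(61 + 125) = -2*125*186 = -1*46500 = -46500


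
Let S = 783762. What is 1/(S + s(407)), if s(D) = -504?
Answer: 1/783258 ≈ 1.2767e-6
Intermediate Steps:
1/(S + s(407)) = 1/(783762 - 504) = 1/783258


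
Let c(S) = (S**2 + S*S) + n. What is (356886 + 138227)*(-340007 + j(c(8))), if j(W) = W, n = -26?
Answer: -168291384265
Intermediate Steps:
c(S) = -26 + 2*S**2 (c(S) = (S**2 + S*S) - 26 = (S**2 + S**2) - 26 = 2*S**2 - 26 = -26 + 2*S**2)
(356886 + 138227)*(-340007 + j(c(8))) = (356886 + 138227)*(-340007 + (-26 + 2*8**2)) = 495113*(-340007 + (-26 + 2*64)) = 495113*(-340007 + (-26 + 128)) = 495113*(-340007 + 102) = 495113*(-339905) = -168291384265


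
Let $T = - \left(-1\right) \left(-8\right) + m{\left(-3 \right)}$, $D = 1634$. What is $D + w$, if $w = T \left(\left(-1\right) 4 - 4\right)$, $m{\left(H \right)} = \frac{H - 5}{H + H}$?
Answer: $\frac{5062}{3} \approx 1687.3$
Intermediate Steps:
$m{\left(H \right)} = \frac{-5 + H}{2 H}$
$T = - \frac{20}{3}$ ($T = - \left(-1\right) \left(-8\right) + \frac{-5 - 3}{2 \left(-3\right)} = \left(-1\right) 8 + \frac{1}{2} \left(- \frac{1}{3}\right) \left(-8\right) = -8 + \frac{4}{3} = - \frac{20}{3} \approx -6.6667$)
$w = \frac{160}{3}$ ($w = - \frac{20 \left(\left(-1\right) 4 - 4\right)}{3} = - \frac{20 \left(-4 - 4\right)}{3} = \left(- \frac{20}{3}\right) \left(-8\right) = \frac{160}{3} \approx 53.333$)
$D + w = 1634 + \frac{160}{3} = \frac{5062}{3}$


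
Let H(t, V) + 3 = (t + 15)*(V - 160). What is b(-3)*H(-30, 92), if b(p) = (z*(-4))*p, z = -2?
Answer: -24408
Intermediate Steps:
H(t, V) = -3 + (-160 + V)*(15 + t) (H(t, V) = -3 + (t + 15)*(V - 160) = -3 + (15 + t)*(-160 + V) = -3 + (-160 + V)*(15 + t))
b(p) = 8*p (b(p) = (-2*(-4))*p = 8*p)
b(-3)*H(-30, 92) = (8*(-3))*(-2403 - 160*(-30) + 15*92 + 92*(-30)) = -24*(-2403 + 4800 + 1380 - 2760) = -24*1017 = -24408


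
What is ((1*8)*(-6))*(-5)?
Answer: 240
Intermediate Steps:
((1*8)*(-6))*(-5) = (8*(-6))*(-5) = -48*(-5) = 240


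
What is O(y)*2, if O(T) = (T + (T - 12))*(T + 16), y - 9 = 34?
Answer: 8732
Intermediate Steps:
y = 43 (y = 9 + 34 = 43)
O(T) = (-12 + 2*T)*(16 + T) (O(T) = (T + (-12 + T))*(16 + T) = (-12 + 2*T)*(16 + T))
O(y)*2 = (-192 + 2*43² + 20*43)*2 = (-192 + 2*1849 + 860)*2 = (-192 + 3698 + 860)*2 = 4366*2 = 8732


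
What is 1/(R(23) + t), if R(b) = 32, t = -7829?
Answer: -1/7797 ≈ -0.00012825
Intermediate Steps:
1/(R(23) + t) = 1/(32 - 7829) = 1/(-7797) = -1/7797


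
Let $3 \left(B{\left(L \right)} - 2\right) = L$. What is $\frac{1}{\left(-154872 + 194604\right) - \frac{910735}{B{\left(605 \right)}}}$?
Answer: $\frac{611}{21544047} \approx 2.836 \cdot 10^{-5}$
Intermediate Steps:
$B{\left(L \right)} = 2 + \frac{L}{3}$
$\frac{1}{\left(-154872 + 194604\right) - \frac{910735}{B{\left(605 \right)}}} = \frac{1}{\left(-154872 + 194604\right) - \frac{910735}{2 + \frac{1}{3} \cdot 605}} = \frac{1}{39732 - \frac{910735}{2 + \frac{605}{3}}} = \frac{1}{39732 - \frac{910735}{\frac{611}{3}}} = \frac{1}{39732 - \frac{2732205}{611}} = \frac{1}{\frac{21544047}{611}} = \frac{611}{21544047}$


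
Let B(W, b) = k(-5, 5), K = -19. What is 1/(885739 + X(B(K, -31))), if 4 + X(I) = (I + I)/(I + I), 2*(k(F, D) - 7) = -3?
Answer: 1/885736 ≈ 1.1290e-6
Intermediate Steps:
k(F, D) = 11/2 (k(F, D) = 7 + (½)*(-3) = 7 - 3/2 = 11/2)
B(W, b) = 11/2
X(I) = -3 (X(I) = -4 + (I + I)/(I + I) = -4 + (2*I)/((2*I)) = -4 + (2*I)*(1/(2*I)) = -4 + 1 = -3)
1/(885739 + X(B(K, -31))) = 1/(885739 - 3) = 1/885736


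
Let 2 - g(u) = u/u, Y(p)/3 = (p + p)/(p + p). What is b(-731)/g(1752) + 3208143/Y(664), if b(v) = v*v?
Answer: 1603742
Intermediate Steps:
Y(p) = 3 (Y(p) = 3*((p + p)/(p + p)) = 3*((2*p)/((2*p))) = 3*((2*p)*(1/(2*p))) = 3*1 = 3)
g(u) = 1 (g(u) = 2 - u/u = 2 - 1*1 = 2 - 1 = 1)
b(v) = v²
b(-731)/g(1752) + 3208143/Y(664) = (-731)²/1 + 3208143/3 = 534361*1 + 3208143*(⅓) = 534361 + 1069381 = 1603742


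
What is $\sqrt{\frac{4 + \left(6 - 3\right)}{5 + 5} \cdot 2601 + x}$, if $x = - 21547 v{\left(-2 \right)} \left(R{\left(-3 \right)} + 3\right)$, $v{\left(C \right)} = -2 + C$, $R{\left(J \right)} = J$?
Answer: $\frac{51 \sqrt{70}}{10} \approx 42.67$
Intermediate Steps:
$x = 0$ ($x = - 21547 \left(-2 - 2\right) \left(-3 + 3\right) = - 21547 \left(\left(-4\right) 0\right) = \left(-21547\right) 0 = 0$)
$\sqrt{\frac{4 + \left(6 - 3\right)}{5 + 5} \cdot 2601 + x} = \sqrt{\frac{4 + \left(6 - 3\right)}{5 + 5} \cdot 2601 + 0} = \sqrt{\frac{4 + 3}{10} \cdot 2601 + 0} = \sqrt{7 \cdot \frac{1}{10} \cdot 2601 + 0} = \sqrt{\frac{7}{10} \cdot 2601 + 0} = \sqrt{\frac{18207}{10} + 0} = \sqrt{\frac{18207}{10}} = \frac{51 \sqrt{70}}{10}$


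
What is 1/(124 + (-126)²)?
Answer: 1/16000 ≈ 6.2500e-5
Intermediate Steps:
1/(124 + (-126)²) = 1/(124 + 15876) = 1/16000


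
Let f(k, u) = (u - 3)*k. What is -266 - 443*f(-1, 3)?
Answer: -266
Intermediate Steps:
f(k, u) = k*(-3 + u) (f(k, u) = (-3 + u)*k = k*(-3 + u))
-266 - 443*f(-1, 3) = -266 - (-443)*(-3 + 3) = -266 - (-443)*0 = -266 - 443*0 = -266 + 0 = -266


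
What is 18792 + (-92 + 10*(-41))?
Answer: 18290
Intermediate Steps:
18792 + (-92 + 10*(-41)) = 18792 + (-92 - 410) = 18792 - 502 = 18290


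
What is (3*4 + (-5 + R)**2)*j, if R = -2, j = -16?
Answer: -976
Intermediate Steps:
(3*4 + (-5 + R)**2)*j = (3*4 + (-5 - 2)**2)*(-16) = (12 + (-7)**2)*(-16) = (12 + 49)*(-16) = 61*(-16) = -976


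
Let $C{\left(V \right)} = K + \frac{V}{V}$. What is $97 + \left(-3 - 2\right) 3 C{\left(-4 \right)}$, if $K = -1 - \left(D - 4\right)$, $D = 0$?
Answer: $37$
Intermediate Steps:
$K = 3$ ($K = -1 - \left(0 - 4\right) = -1 - -4 = -1 + 4 = 3$)
$C{\left(V \right)} = 4$ ($C{\left(V \right)} = 3 + \frac{V}{V} = 3 + 1 = 4$)
$97 + \left(-3 - 2\right) 3 C{\left(-4 \right)} = 97 + \left(-3 - 2\right) 3 \cdot 4 = 97 + \left(-5\right) 3 \cdot 4 = 97 - 60 = 37$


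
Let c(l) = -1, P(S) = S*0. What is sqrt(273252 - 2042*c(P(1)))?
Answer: sqrt(275294) ≈ 524.68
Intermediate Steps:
P(S) = 0
sqrt(273252 - 2042*c(P(1))) = sqrt(273252 - 2042*(-1)) = sqrt(273252 + 2042) = sqrt(275294)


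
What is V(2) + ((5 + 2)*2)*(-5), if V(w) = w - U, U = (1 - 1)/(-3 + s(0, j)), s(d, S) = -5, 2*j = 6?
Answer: -68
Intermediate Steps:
j = 3 (j = (½)*6 = 3)
U = 0 (U = (1 - 1)/(-3 - 5) = 0/(-8) = 0*(-⅛) = 0)
V(w) = w (V(w) = w - 1*0 = w + 0 = w)
V(2) + ((5 + 2)*2)*(-5) = 2 + ((5 + 2)*2)*(-5) = 2 + (7*2)*(-5) = 2 + 14*(-5) = 2 - 70 = -68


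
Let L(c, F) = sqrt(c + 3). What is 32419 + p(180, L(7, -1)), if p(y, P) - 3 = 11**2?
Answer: 32543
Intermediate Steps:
L(c, F) = sqrt(3 + c)
p(y, P) = 124 (p(y, P) = 3 + 11**2 = 3 + 121 = 124)
32419 + p(180, L(7, -1)) = 32419 + 124 = 32543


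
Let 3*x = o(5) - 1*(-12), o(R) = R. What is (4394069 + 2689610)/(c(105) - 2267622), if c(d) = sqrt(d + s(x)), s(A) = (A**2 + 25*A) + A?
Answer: -72283978536021/23139492905698 - 85004148*sqrt(10)/11569746452849 ≈ -3.1239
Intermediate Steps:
x = 17/3 (x = (5 - 1*(-12))/3 = (5 + 12)/3 = (1/3)*17 = 17/3 ≈ 5.6667)
s(A) = A**2 + 26*A
c(d) = sqrt(1615/9 + d) (c(d) = sqrt(d + 17*(26 + 17/3)/3) = sqrt(d + (17/3)*(95/3)) = sqrt(d + 1615/9) = sqrt(1615/9 + d))
(4394069 + 2689610)/(c(105) - 2267622) = (4394069 + 2689610)/(sqrt(1615 + 9*105)/3 - 2267622) = 7083679/(sqrt(1615 + 945)/3 - 2267622) = 7083679/(sqrt(2560)/3 - 2267622) = 7083679/((16*sqrt(10))/3 - 2267622) = 7083679/(16*sqrt(10)/3 - 2267622) = 7083679/(-2267622 + 16*sqrt(10)/3)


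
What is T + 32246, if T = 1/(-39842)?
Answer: 1284745131/39842 ≈ 32246.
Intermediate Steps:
T = -1/39842 ≈ -2.5099e-5
T + 32246 = -1/39842 + 32246 = 1284745131/39842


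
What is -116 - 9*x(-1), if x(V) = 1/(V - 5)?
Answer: -229/2 ≈ -114.50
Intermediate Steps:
x(V) = 1/(-5 + V)
-116 - 9*x(-1) = -116 - 9/(-5 - 1) = -116 - 9/(-6) = -116 - 9*(-⅙) = -116 + 3/2 = -229/2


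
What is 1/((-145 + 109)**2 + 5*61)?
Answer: 1/1601 ≈ 0.00062461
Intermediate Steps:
1/((-145 + 109)**2 + 5*61) = 1/((-36)**2 + 305) = 1/(1296 + 305) = 1/1601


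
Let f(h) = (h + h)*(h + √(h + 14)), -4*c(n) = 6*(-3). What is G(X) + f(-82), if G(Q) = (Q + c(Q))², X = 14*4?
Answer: 68433/4 - 328*I*√17 ≈ 17108.0 - 1352.4*I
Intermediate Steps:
c(n) = 9/2 (c(n) = -3*(-3)/2 = -¼*(-18) = 9/2)
X = 56
f(h) = 2*h*(h + √(14 + h)) (f(h) = (2*h)*(h + √(14 + h)) = 2*h*(h + √(14 + h)))
G(Q) = (9/2 + Q)² (G(Q) = (Q + 9/2)² = (9/2 + Q)²)
G(X) + f(-82) = (9 + 2*56)²/4 + 2*(-82)*(-82 + √(14 - 82)) = (9 + 112)²/4 + 2*(-82)*(-82 + √(-68)) = (¼)*121² + 2*(-82)*(-82 + 2*I*√17) = (¼)*14641 + (13448 - 328*I*√17) = 14641/4 + (13448 - 328*I*√17) = 68433/4 - 328*I*√17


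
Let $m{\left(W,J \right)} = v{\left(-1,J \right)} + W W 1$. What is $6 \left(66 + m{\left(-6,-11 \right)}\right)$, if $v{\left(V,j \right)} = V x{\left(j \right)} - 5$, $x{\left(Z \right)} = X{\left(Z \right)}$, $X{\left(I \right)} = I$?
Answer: $648$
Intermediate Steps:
$x{\left(Z \right)} = Z$
$v{\left(V,j \right)} = -5 + V j$ ($v{\left(V,j \right)} = V j - 5 = -5 + V j$)
$m{\left(W,J \right)} = -5 + W^{2} - J$ ($m{\left(W,J \right)} = \left(-5 - J\right) + W W 1 = \left(-5 - J\right) + W^{2} \cdot 1 = \left(-5 - J\right) + W^{2} = -5 + W^{2} - J$)
$6 \left(66 + m{\left(-6,-11 \right)}\right) = 6 \left(66 - \left(-6 - 36\right)\right) = 6 \left(66 + \left(-5 + 36 + 11\right)\right) = 6 \left(66 + 42\right) = 6 \cdot 108 = 648$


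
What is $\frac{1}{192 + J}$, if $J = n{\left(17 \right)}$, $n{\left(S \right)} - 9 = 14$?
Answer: $\frac{1}{215} \approx 0.0046512$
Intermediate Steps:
$n{\left(S \right)} = 23$ ($n{\left(S \right)} = 9 + 14 = 23$)
$J = 23$
$\frac{1}{192 + J} = \frac{1}{192 + 23} = \frac{1}{215}$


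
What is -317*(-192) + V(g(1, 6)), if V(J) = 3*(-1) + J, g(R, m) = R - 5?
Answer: 60857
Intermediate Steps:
g(R, m) = -5 + R
V(J) = -3 + J
-317*(-192) + V(g(1, 6)) = -317*(-192) + (-3 + (-5 + 1)) = 60864 + (-3 - 4) = 60864 - 7 = 60857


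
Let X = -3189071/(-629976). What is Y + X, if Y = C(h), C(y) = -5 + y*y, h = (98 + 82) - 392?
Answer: 28313680535/629976 ≈ 44944.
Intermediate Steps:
h = -212 (h = 180 - 392 = -212)
X = 3189071/629976 (X = -3189071*(-1/629976) = 3189071/629976 ≈ 5.0622)
C(y) = -5 + y²
Y = 44939 (Y = -5 + (-212)² = -5 + 44944 = 44939)
Y + X = 44939 + 3189071/629976 = 28313680535/629976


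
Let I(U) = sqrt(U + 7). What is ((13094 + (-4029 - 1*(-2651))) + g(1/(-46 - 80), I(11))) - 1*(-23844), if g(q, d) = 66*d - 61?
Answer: 35499 + 198*sqrt(2) ≈ 35779.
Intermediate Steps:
I(U) = sqrt(7 + U)
g(q, d) = -61 + 66*d
((13094 + (-4029 - 1*(-2651))) + g(1/(-46 - 80), I(11))) - 1*(-23844) = ((13094 + (-4029 - 1*(-2651))) + (-61 + 66*sqrt(7 + 11))) - 1*(-23844) = ((13094 + (-4029 + 2651)) + (-61 + 66*sqrt(18))) + 23844 = ((13094 - 1378) + (-61 + 66*(3*sqrt(2)))) + 23844 = (11716 + (-61 + 198*sqrt(2))) + 23844 = (11655 + 198*sqrt(2)) + 23844 = 35499 + 198*sqrt(2)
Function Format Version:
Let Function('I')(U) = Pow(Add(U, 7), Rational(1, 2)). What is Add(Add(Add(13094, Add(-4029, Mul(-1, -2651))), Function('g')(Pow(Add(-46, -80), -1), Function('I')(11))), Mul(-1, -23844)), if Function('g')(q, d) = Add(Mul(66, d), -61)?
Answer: Add(35499, Mul(198, Pow(2, Rational(1, 2)))) ≈ 35779.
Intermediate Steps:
Function('I')(U) = Pow(Add(7, U), Rational(1, 2))
Function('g')(q, d) = Add(-61, Mul(66, d))
Add(Add(Add(13094, Add(-4029, Mul(-1, -2651))), Function('g')(Pow(Add(-46, -80), -1), Function('I')(11))), Mul(-1, -23844)) = Add(Add(Add(13094, Add(-4029, Mul(-1, -2651))), Add(-61, Mul(66, Pow(Add(7, 11), Rational(1, 2))))), Mul(-1, -23844)) = Add(Add(Add(13094, Add(-4029, 2651)), Add(-61, Mul(66, Pow(18, Rational(1, 2))))), 23844) = Add(Add(Add(13094, -1378), Add(-61, Mul(66, Mul(3, Pow(2, Rational(1, 2)))))), 23844) = Add(Add(11716, Add(-61, Mul(198, Pow(2, Rational(1, 2))))), 23844) = Add(Add(11655, Mul(198, Pow(2, Rational(1, 2)))), 23844) = Add(35499, Mul(198, Pow(2, Rational(1, 2))))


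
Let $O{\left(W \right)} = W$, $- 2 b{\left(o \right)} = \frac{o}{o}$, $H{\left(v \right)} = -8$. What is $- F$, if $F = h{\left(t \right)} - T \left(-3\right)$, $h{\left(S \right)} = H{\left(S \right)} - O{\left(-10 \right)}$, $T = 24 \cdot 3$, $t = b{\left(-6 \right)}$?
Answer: $-218$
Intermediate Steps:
$b{\left(o \right)} = - \frac{1}{2}$ ($b{\left(o \right)} = - \frac{o \frac{1}{o}}{2} = \left(- \frac{1}{2}\right) 1 = - \frac{1}{2}$)
$t = - \frac{1}{2} \approx -0.5$
$T = 72$
$h{\left(S \right)} = 2$ ($h{\left(S \right)} = -8 - -10 = -8 + 10 = 2$)
$F = 218$ ($F = 2 - 72 \left(-3\right) = 2 - -216 = 2 + 216 = 218$)
$- F = \left(-1\right) 218 = -218$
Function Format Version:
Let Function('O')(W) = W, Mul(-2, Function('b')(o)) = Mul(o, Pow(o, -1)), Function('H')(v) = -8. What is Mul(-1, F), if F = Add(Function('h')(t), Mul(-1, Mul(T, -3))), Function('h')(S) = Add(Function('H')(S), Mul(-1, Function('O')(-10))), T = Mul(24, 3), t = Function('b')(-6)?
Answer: -218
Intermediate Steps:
Function('b')(o) = Rational(-1, 2) (Function('b')(o) = Mul(Rational(-1, 2), Mul(o, Pow(o, -1))) = Mul(Rational(-1, 2), 1) = Rational(-1, 2))
t = Rational(-1, 2) ≈ -0.50000
T = 72
Function('h')(S) = 2 (Function('h')(S) = Add(-8, Mul(-1, -10)) = Add(-8, 10) = 2)
F = 218 (F = Add(2, Mul(-1, Mul(72, -3))) = Add(2, Mul(-1, -216)) = Add(2, 216) = 218)
Mul(-1, F) = Mul(-1, 218) = -218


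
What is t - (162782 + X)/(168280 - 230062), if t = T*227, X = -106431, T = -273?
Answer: -3828635971/61782 ≈ -61970.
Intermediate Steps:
t = -61971 (t = -273*227 = -61971)
t - (162782 + X)/(168280 - 230062) = -61971 - (162782 - 106431)/(168280 - 230062) = -61971 - 56351/(-61782) = -61971 - 56351*(-1)/61782 = -61971 - 1*(-56351/61782) = -61971 + 56351/61782 = -3828635971/61782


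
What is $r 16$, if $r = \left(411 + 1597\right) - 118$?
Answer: $30240$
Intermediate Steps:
$r = 1890$ ($r = 2008 - 118 = 1890$)
$r 16 = 1890 \cdot 16 = 30240$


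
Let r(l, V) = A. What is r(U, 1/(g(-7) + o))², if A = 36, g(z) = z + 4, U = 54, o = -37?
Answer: 1296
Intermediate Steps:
g(z) = 4 + z
r(l, V) = 36
r(U, 1/(g(-7) + o))² = 36² = 1296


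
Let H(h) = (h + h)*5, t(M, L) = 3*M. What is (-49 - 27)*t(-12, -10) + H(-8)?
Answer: 2656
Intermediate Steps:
H(h) = 10*h (H(h) = (2*h)*5 = 10*h)
(-49 - 27)*t(-12, -10) + H(-8) = (-49 - 27)*(3*(-12)) + 10*(-8) = -76*(-36) - 80 = 2736 - 80 = 2656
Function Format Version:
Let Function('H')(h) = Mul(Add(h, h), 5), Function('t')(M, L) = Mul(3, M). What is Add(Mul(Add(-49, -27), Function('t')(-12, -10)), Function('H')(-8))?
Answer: 2656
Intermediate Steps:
Function('H')(h) = Mul(10, h) (Function('H')(h) = Mul(Mul(2, h), 5) = Mul(10, h))
Add(Mul(Add(-49, -27), Function('t')(-12, -10)), Function('H')(-8)) = Add(Mul(Add(-49, -27), Mul(3, -12)), Mul(10, -8)) = Add(Mul(-76, -36), -80) = Add(2736, -80) = 2656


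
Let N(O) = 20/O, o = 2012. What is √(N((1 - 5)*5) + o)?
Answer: √2011 ≈ 44.844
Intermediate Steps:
√(N((1 - 5)*5) + o) = √(20/(((1 - 5)*5)) + 2012) = √(20/((-4*5)) + 2012) = √(20/(-20) + 2012) = √(20*(-1/20) + 2012) = √(-1 + 2012) = √2011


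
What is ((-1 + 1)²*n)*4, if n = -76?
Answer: 0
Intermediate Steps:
((-1 + 1)²*n)*4 = ((-1 + 1)²*(-76))*4 = (0²*(-76))*4 = (0*(-76))*4 = 0*4 = 0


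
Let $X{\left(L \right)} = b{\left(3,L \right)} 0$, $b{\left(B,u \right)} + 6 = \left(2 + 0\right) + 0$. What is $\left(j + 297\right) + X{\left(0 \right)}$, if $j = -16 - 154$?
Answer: $127$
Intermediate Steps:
$b{\left(B,u \right)} = -4$ ($b{\left(B,u \right)} = -6 + \left(\left(2 + 0\right) + 0\right) = -6 + \left(2 + 0\right) = -6 + 2 = -4$)
$j = -170$ ($j = -16 - 154 = -170$)
$X{\left(L \right)} = 0$ ($X{\left(L \right)} = \left(-4\right) 0 = 0$)
$\left(j + 297\right) + X{\left(0 \right)} = \left(-170 + 297\right) + 0 = 127 + 0 = 127$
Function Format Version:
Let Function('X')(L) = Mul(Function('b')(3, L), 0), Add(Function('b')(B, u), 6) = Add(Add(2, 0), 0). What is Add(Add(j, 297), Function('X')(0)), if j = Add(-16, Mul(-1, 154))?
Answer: 127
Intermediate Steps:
Function('b')(B, u) = -4 (Function('b')(B, u) = Add(-6, Add(Add(2, 0), 0)) = Add(-6, Add(2, 0)) = Add(-6, 2) = -4)
j = -170 (j = Add(-16, -154) = -170)
Function('X')(L) = 0 (Function('X')(L) = Mul(-4, 0) = 0)
Add(Add(j, 297), Function('X')(0)) = Add(Add(-170, 297), 0) = Add(127, 0) = 127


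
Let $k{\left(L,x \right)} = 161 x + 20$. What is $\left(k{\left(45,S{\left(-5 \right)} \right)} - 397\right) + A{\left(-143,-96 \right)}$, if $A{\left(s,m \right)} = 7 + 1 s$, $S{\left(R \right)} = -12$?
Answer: $-2445$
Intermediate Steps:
$k{\left(L,x \right)} = 20 + 161 x$
$A{\left(s,m \right)} = 7 + s$
$\left(k{\left(45,S{\left(-5 \right)} \right)} - 397\right) + A{\left(-143,-96 \right)} = \left(\left(20 + 161 \left(-12\right)\right) - 397\right) + \left(7 - 143\right) = \left(\left(20 - 1932\right) - 397\right) - 136 = \left(-1912 - 397\right) - 136 = -2309 - 136 = -2445$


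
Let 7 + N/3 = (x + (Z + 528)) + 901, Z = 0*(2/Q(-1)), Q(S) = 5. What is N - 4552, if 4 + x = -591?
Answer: -2071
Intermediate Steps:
x = -595 (x = -4 - 591 = -595)
Z = 0 (Z = 0*(2/5) = 0)
N = 2481 (N = -21 + 3*((-595 + (0 + 528)) + 901) = -21 + 3*((-595 + 528) + 901) = -21 + 3*(-67 + 901) = -21 + 3*834 = -21 + 2502 = 2481)
N - 4552 = 2481 - 4552 = -2071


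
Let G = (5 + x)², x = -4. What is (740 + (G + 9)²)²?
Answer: 705600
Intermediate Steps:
G = 1 (G = (5 - 4)² = 1² = 1)
(740 + (G + 9)²)² = (740 + (1 + 9)²)² = (740 + 10²)² = (740 + 100)² = 840² = 705600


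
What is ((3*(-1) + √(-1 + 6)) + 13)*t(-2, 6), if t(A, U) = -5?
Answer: -50 - 5*√5 ≈ -61.180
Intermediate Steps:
((3*(-1) + √(-1 + 6)) + 13)*t(-2, 6) = ((3*(-1) + √(-1 + 6)) + 13)*(-5) = ((-3 + √5) + 13)*(-5) = (10 + √5)*(-5) = -50 - 5*√5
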